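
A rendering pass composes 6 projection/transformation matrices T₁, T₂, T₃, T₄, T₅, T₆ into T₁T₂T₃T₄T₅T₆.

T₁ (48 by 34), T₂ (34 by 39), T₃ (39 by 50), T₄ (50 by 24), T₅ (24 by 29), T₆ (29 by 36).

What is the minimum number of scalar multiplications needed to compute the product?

184320

Adjacent pairs: T₁T₂ = 48·34·39 = 63648; T₂T₃ = 34·39·50 = 66300; T₃T₄ = 39·50·24 = 46800; T₄T₅ = 50·24·29 = 34800; T₅T₆ = 24·29·36 = 25056.
Length 3: T₁..T₃: k=1: 0+66300+48·34·50=147900; k=2: 63648+0+48·39·50=157248 → min 147900 | T₂..T₄: k=2: 0+46800+34·39·24=78624; k=3: 66300+0+34·50·24=107100 → min 78624 | T₃..T₅: k=3: 0+34800+39·50·29=91350; k=4: 46800+0+39·24·29=73944 → min 73944 | T₄..T₆: k=4: 0+25056+50·24·36=68256; k=5: 34800+0+50·29·36=87000 → min 68256.
Length 4: T₁..T₄: k=1: 0+78624+48·34·24=117792; k=2: 63648+46800+48·39·24=155376; k=3: 147900+0+48·50·24=205500 → min 117792 | T₂..T₅: k=2: 0+73944+34·39·29=112398; k=3: 66300+34800+34·50·29=150400; k=4: 78624+0+34·24·29=102288 → min 102288 | T₃..T₆: k=3: 0+68256+39·50·36=138456; k=4: 46800+25056+39·24·36=105552; k=5: 73944+0+39·29·36=114660 → min 105552.
Length 5: T₁..T₅: k=1: 0+102288+48·34·29=149616; k=2: 63648+73944+48·39·29=191880; k=3: 147900+34800+48·50·29=252300; k=4: 117792+0+48·24·29=151200 → min 149616 | T₂..T₆: k=2: 0+105552+34·39·36=153288; k=3: 66300+68256+34·50·36=195756; k=4: 78624+25056+34·24·36=133056; k=5: 102288+0+34·29·36=137784 → min 133056.
Length 6: T₁..T₆: k=1: 0+133056+48·34·36=191808; k=2: 63648+105552+48·39·36=236592; k=3: 147900+68256+48·50·36=302556; k=4: 117792+25056+48·24·36=184320; k=5: 149616+0+48·29·36=199728 → min 184320.
Optimal order: ((T₁(T₂(T₃T₄)))(T₅T₆)) with cost 184320.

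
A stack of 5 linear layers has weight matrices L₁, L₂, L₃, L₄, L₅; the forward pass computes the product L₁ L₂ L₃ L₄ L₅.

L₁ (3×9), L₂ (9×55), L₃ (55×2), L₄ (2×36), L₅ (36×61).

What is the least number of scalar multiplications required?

Adjacent pairs: L₁L₂ = 3·9·55 = 1485; L₂L₃ = 9·55·2 = 990; L₃L₄ = 55·2·36 = 3960; L₄L₅ = 2·36·61 = 4392.
Length 3: L₁..L₃: k=1: 0+990+3·9·2=1044; k=2: 1485+0+3·55·2=1815 → min 1044 | L₂..L₄: k=2: 0+3960+9·55·36=21780; k=3: 990+0+9·2·36=1638 → min 1638 | L₃..L₅: k=3: 0+4392+55·2·61=11102; k=4: 3960+0+55·36·61=124740 → min 11102.
Length 4: L₁..L₄: k=1: 0+1638+3·9·36=2610; k=2: 1485+3960+3·55·36=11385; k=3: 1044+0+3·2·36=1260 → min 1260 | L₂..L₅: k=2: 0+11102+9·55·61=41297; k=3: 990+4392+9·2·61=6480; k=4: 1638+0+9·36·61=21402 → min 6480.
Length 5: L₁..L₅: k=1: 0+6480+3·9·61=8127; k=2: 1485+11102+3·55·61=22652; k=3: 1044+4392+3·2·61=5802; k=4: 1260+0+3·36·61=7848 → min 5802.
Optimal order: ((L₁ (L₂ L₃)) (L₄ L₅)) with cost 5802.

5802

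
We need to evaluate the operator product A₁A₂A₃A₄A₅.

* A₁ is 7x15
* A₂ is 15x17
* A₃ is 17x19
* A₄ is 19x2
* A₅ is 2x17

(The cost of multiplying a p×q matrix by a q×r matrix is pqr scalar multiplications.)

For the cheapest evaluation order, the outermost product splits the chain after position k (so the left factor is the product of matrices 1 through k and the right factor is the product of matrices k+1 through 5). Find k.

Adjacent pairs: A₁A₂ = 7·15·17 = 1785; A₂A₃ = 15·17·19 = 4845; A₃A₄ = 17·19·2 = 646; A₄A₅ = 19·2·17 = 646.
Length 3: A₁..A₃: k=1: 0+4845+7·15·19=6840; k=2: 1785+0+7·17·19=4046 → min 4046 | A₂..A₄: k=2: 0+646+15·17·2=1156; k=3: 4845+0+15·19·2=5415 → min 1156 | A₃..A₅: k=3: 0+646+17·19·17=6137; k=4: 646+0+17·2·17=1224 → min 1224.
Length 4: A₁..A₄: k=1: 0+1156+7·15·2=1366; k=2: 1785+646+7·17·2=2669; k=3: 4046+0+7·19·2=4312 → min 1366 | A₂..A₅: k=2: 0+1224+15·17·17=5559; k=3: 4845+646+15·19·17=10336; k=4: 1156+0+15·2·17=1666 → min 1666.
Top-level splits: k=1: (A₁..A₁)·(A₂..A₅) → 0+1666+7·15·17 = 3451; k=2: (A₁..A₂)·(A₃..A₅) → 1785+1224+7·17·17 = 5032; k=3: (A₁..A₃)·(A₄..A₅) → 4046+646+7·19·17 = 6953; k=4: (A₁..A₄)·(A₅..A₅) → 1366+0+7·2·17 = 1604.
Best split is after A₄, i.e. k = 4.

4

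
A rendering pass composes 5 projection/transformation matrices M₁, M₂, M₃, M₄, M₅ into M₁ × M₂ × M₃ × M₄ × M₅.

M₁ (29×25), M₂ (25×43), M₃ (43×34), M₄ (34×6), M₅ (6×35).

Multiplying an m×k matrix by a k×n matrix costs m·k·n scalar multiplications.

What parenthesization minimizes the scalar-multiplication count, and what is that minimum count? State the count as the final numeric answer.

Adjacent pairs: M₁M₂ = 29·25·43 = 31175; M₂M₃ = 25·43·34 = 36550; M₃M₄ = 43·34·6 = 8772; M₄M₅ = 34·6·35 = 7140.
Length 3: M₁..M₃: k=1: 0+36550+29·25·34=61200; k=2: 31175+0+29·43·34=73573 → min 61200 | M₂..M₄: k=2: 0+8772+25·43·6=15222; k=3: 36550+0+25·34·6=41650 → min 15222 | M₃..M₅: k=3: 0+7140+43·34·35=58310; k=4: 8772+0+43·6·35=17802 → min 17802.
Length 4: M₁..M₄: k=1: 0+15222+29·25·6=19572; k=2: 31175+8772+29·43·6=47429; k=3: 61200+0+29·34·6=67116 → min 19572 | M₂..M₅: k=2: 0+17802+25·43·35=55427; k=3: 36550+7140+25·34·35=73440; k=4: 15222+0+25·6·35=20472 → min 20472.
Length 5: M₁..M₅: k=1: 0+20472+29·25·35=45847; k=2: 31175+17802+29·43·35=92622; k=3: 61200+7140+29·34·35=102850; k=4: 19572+0+29·6·35=25662 → min 25662.
Optimal parenthesization: ((M₁ × (M₂ × (M₃ × M₄))) × M₅) with cost 25662.

25662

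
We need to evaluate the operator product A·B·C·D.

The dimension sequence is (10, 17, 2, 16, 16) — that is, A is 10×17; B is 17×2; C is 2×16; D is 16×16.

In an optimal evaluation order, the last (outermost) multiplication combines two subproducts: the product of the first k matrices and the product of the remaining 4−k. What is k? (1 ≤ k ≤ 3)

Adjacent pairs: AB = 10·17·2 = 340; BC = 17·2·16 = 544; CD = 2·16·16 = 512.
Length 3: A..C: k=1: 0+544+10·17·16=3264; k=2: 340+0+10·2·16=660 → min 660 | B..D: k=2: 0+512+17·2·16=1056; k=3: 544+0+17·16·16=4896 → min 1056.
Top-level splits: k=1: (A..A)·(B..D) → 0+1056+10·17·16 = 3776; k=2: (A..B)·(C..D) → 340+512+10·2·16 = 1172; k=3: (A..C)·(D..D) → 660+0+10·16·16 = 3220.
Best split is after B, i.e. k = 2.

2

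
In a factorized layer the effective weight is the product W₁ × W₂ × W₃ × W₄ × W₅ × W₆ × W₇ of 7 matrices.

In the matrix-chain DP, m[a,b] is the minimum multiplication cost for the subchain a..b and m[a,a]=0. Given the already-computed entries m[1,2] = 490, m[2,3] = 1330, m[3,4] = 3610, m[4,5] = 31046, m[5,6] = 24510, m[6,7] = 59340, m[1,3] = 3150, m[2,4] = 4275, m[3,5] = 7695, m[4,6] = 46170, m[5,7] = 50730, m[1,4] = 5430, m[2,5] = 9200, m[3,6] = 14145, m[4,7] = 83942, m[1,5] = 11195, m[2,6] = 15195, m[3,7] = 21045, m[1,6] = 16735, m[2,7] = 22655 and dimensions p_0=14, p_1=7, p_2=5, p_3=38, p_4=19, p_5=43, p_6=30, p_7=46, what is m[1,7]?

24755

m[1,7] = min over k∈[1,6] of m[1,k]+m[k+1,7]+p_{0}·p_k·p_{7}.
k=1: 0 + 22655 + 14·7·46 = 27163; k=2: 490 + 21045 + 14·5·46 = 24755; k=3: 3150 + 83942 + 14·38·46 = 111564; k=4: 5430 + 50730 + 14·19·46 = 68396; k=5: 11195 + 59340 + 14·43·46 = 98227; k=6: 16735 + 0 + 14·30·46 = 36055.
Minimum: 24755 at k=2.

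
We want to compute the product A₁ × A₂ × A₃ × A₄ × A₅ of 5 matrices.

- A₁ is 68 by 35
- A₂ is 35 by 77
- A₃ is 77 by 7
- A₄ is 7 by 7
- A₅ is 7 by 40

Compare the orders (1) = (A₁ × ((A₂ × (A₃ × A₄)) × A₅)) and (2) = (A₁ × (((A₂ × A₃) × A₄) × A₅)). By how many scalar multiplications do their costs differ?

2058

Order (1) = (A₁ × ((A₂ × (A₃ × A₄)) × A₅)): (A₃ × A₄): 77×7 by 7×7 → 77×7, cost 77·7·7 = 3773; (A₂ × (A₃ × A₄)): 35×77 by 77×7 → 35×7, cost 35·77·7 = 18865; cumulative 22638; ((A₂ × (A₃ × A₄)) × A₅): 35×7 by 7×40 → 35×40, cost 35·7·40 = 9800; cumulative 32438; (A₁ × ((A₂ × (A₃ × A₄)) × A₅)): 68×35 by 35×40 → 68×40, cost 68·35·40 = 95200; cumulative 127638. Total 127638.
Order (2) = (A₁ × (((A₂ × A₃) × A₄) × A₅)): (A₂ × A₃): 35×77 by 77×7 → 35×7, cost 35·77·7 = 18865; ((A₂ × A₃) × A₄): 35×7 by 7×7 → 35×7, cost 35·7·7 = 1715; cumulative 20580; (((A₂ × A₃) × A₄) × A₅): 35×7 by 7×40 → 35×40, cost 35·7·40 = 9800; cumulative 30380; (A₁ × (((A₂ × A₃) × A₄) × A₅)): 68×35 by 35×40 → 68×40, cost 68·35·40 = 95200; cumulative 125580. Total 125580.
Difference: |127638 − 125580| = 2058.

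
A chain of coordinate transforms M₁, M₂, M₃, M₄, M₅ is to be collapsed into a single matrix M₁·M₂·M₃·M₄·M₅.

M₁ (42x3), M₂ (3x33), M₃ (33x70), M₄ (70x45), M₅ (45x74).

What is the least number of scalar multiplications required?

Adjacent pairs: M₁M₂ = 42·3·33 = 4158; M₂M₃ = 3·33·70 = 6930; M₃M₄ = 33·70·45 = 103950; M₄M₅ = 70·45·74 = 233100.
Length 3: M₁..M₃: k=1: 0+6930+42·3·70=15750; k=2: 4158+0+42·33·70=101178 → min 15750 | M₂..M₄: k=2: 0+103950+3·33·45=108405; k=3: 6930+0+3·70·45=16380 → min 16380 | M₃..M₅: k=3: 0+233100+33·70·74=404040; k=4: 103950+0+33·45·74=213840 → min 213840.
Length 4: M₁..M₄: k=1: 0+16380+42·3·45=22050; k=2: 4158+103950+42·33·45=170478; k=3: 15750+0+42·70·45=148050 → min 22050 | M₂..M₅: k=2: 0+213840+3·33·74=221166; k=3: 6930+233100+3·70·74=255570; k=4: 16380+0+3·45·74=26370 → min 26370.
Length 5: M₁..M₅: k=1: 0+26370+42·3·74=35694; k=2: 4158+213840+42·33·74=320562; k=3: 15750+233100+42·70·74=466410; k=4: 22050+0+42·45·74=161910 → min 35694.
Optimal order: (M₁·(((M₂·M₃)·M₄)·M₅)) with cost 35694.

35694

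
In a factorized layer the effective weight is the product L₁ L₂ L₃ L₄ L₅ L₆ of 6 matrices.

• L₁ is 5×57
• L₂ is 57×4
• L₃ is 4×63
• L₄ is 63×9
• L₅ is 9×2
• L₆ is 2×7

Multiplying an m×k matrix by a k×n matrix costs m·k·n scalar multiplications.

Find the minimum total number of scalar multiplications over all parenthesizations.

2734

Adjacent pairs: L₁L₂ = 5·57·4 = 1140; L₂L₃ = 57·4·63 = 14364; L₃L₄ = 4·63·9 = 2268; L₄L₅ = 63·9·2 = 1134; L₅L₆ = 9·2·7 = 126.
Length 3: L₁..L₃: k=1: 0+14364+5·57·63=32319; k=2: 1140+0+5·4·63=2400 → min 2400 | L₂..L₄: k=2: 0+2268+57·4·9=4320; k=3: 14364+0+57·63·9=46683 → min 4320 | L₃..L₅: k=3: 0+1134+4·63·2=1638; k=4: 2268+0+4·9·2=2340 → min 1638 | L₄..L₆: k=4: 0+126+63·9·7=4095; k=5: 1134+0+63·2·7=2016 → min 2016.
Length 4: L₁..L₄: k=1: 0+4320+5·57·9=6885; k=2: 1140+2268+5·4·9=3588; k=3: 2400+0+5·63·9=5235 → min 3588 | L₂..L₅: k=2: 0+1638+57·4·2=2094; k=3: 14364+1134+57·63·2=22680; k=4: 4320+0+57·9·2=5346 → min 2094 | L₃..L₆: k=3: 0+2016+4·63·7=3780; k=4: 2268+126+4·9·7=2646; k=5: 1638+0+4·2·7=1694 → min 1694.
Length 5: L₁..L₅: k=1: 0+2094+5·57·2=2664; k=2: 1140+1638+5·4·2=2818; k=3: 2400+1134+5·63·2=4164; k=4: 3588+0+5·9·2=3678 → min 2664 | L₂..L₆: k=2: 0+1694+57·4·7=3290; k=3: 14364+2016+57·63·7=41517; k=4: 4320+126+57·9·7=8037; k=5: 2094+0+57·2·7=2892 → min 2892.
Length 6: L₁..L₆: k=1: 0+2892+5·57·7=4887; k=2: 1140+1694+5·4·7=2974; k=3: 2400+2016+5·63·7=6621; k=4: 3588+126+5·9·7=4029; k=5: 2664+0+5·2·7=2734 → min 2734.
Optimal order: ((L₁ (L₂ (L₃ (L₄ L₅)))) L₆) with cost 2734.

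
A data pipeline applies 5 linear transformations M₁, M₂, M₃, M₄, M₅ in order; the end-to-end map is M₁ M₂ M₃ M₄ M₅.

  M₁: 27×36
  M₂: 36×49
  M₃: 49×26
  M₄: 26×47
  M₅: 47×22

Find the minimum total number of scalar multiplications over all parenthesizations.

Adjacent pairs: M₁M₂ = 27·36·49 = 47628; M₂M₃ = 36·49·26 = 45864; M₃M₄ = 49·26·47 = 59878; M₄M₅ = 26·47·22 = 26884.
Length 3: M₁..M₃: k=1: 0+45864+27·36·26=71136; k=2: 47628+0+27·49·26=82026 → min 71136 | M₂..M₄: k=2: 0+59878+36·49·47=142786; k=3: 45864+0+36·26·47=89856 → min 89856 | M₃..M₅: k=3: 0+26884+49·26·22=54912; k=4: 59878+0+49·47·22=110544 → min 54912.
Length 4: M₁..M₄: k=1: 0+89856+27·36·47=135540; k=2: 47628+59878+27·49·47=169687; k=3: 71136+0+27·26·47=104130 → min 104130 | M₂..M₅: k=2: 0+54912+36·49·22=93720; k=3: 45864+26884+36·26·22=93340; k=4: 89856+0+36·47·22=127080 → min 93340.
Length 5: M₁..M₅: k=1: 0+93340+27·36·22=114724; k=2: 47628+54912+27·49·22=131646; k=3: 71136+26884+27·26·22=113464; k=4: 104130+0+27·47·22=132048 → min 113464.
Optimal order: ((M₁ (M₂ M₃)) (M₄ M₅)) with cost 113464.

113464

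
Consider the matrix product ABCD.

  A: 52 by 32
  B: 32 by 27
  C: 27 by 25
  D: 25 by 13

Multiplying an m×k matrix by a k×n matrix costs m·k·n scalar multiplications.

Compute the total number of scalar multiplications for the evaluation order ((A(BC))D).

80100

(BC): 32×27 by 27×25 → 32×25, cost 32·27·25 = 21600
(A(BC)): 52×32 by 32×25 → 52×25, cost 52·32·25 = 41600; cumulative 63200
((A(BC))D): 52×25 by 25×13 → 52×13, cost 52·25·13 = 16900; cumulative 80100
Total: 80100 scalar multiplications.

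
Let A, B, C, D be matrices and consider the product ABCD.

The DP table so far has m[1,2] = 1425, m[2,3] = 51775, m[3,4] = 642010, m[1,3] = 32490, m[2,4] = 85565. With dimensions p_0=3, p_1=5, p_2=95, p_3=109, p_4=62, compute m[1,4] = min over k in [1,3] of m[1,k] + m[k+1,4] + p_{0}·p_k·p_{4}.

m[1,4] = min over k∈[1,3] of m[1,k]+m[k+1,4]+p_{0}·p_k·p_{4}.
k=1: 0 + 85565 + 3·5·62 = 86495; k=2: 1425 + 642010 + 3·95·62 = 661105; k=3: 32490 + 0 + 3·109·62 = 52764.
Minimum: 52764 at k=3.

52764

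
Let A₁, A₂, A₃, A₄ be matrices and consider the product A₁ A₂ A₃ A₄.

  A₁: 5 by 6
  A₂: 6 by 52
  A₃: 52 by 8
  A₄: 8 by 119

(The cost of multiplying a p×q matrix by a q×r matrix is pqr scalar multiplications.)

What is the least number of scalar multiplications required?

7496

Adjacent pairs: A₁A₂ = 5·6·52 = 1560; A₂A₃ = 6·52·8 = 2496; A₃A₄ = 52·8·119 = 49504.
Length 3: A₁..A₃: k=1: 0+2496+5·6·8=2736; k=2: 1560+0+5·52·8=3640 → min 2736 | A₂..A₄: k=2: 0+49504+6·52·119=86632; k=3: 2496+0+6·8·119=8208 → min 8208.
Length 4: A₁..A₄: k=1: 0+8208+5·6·119=11778; k=2: 1560+49504+5·52·119=82004; k=3: 2736+0+5·8·119=7496 → min 7496.
Optimal order: ((A₁ (A₂ A₃)) A₄) with cost 7496.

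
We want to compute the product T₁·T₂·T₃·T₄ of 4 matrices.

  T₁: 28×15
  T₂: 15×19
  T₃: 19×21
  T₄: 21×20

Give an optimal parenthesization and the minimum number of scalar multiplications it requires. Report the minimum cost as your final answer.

20685

Adjacent pairs: T₁T₂ = 28·15·19 = 7980; T₂T₃ = 15·19·21 = 5985; T₃T₄ = 19·21·20 = 7980.
Length 3: T₁..T₃: k=1: 0+5985+28·15·21=14805; k=2: 7980+0+28·19·21=19152 → min 14805 | T₂..T₄: k=2: 0+7980+15·19·20=13680; k=3: 5985+0+15·21·20=12285 → min 12285.
Length 4: T₁..T₄: k=1: 0+12285+28·15·20=20685; k=2: 7980+7980+28·19·20=26600; k=3: 14805+0+28·21·20=26565 → min 20685.
Optimal parenthesization: (T₁·((T₂·T₃)·T₄)) with cost 20685.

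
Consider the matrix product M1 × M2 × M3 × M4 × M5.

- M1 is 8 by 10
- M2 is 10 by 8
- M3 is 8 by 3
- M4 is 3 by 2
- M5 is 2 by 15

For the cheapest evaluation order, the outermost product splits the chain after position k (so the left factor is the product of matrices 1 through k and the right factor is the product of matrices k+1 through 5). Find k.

4

Adjacent pairs: M1M2 = 8·10·8 = 640; M2M3 = 10·8·3 = 240; M3M4 = 8·3·2 = 48; M4M5 = 3·2·15 = 90.
Length 3: M1..M3: k=1: 0+240+8·10·3=480; k=2: 640+0+8·8·3=832 → min 480 | M2..M4: k=2: 0+48+10·8·2=208; k=3: 240+0+10·3·2=300 → min 208 | M3..M5: k=3: 0+90+8·3·15=450; k=4: 48+0+8·2·15=288 → min 288.
Length 4: M1..M4: k=1: 0+208+8·10·2=368; k=2: 640+48+8·8·2=816; k=3: 480+0+8·3·2=528 → min 368 | M2..M5: k=2: 0+288+10·8·15=1488; k=3: 240+90+10·3·15=780; k=4: 208+0+10·2·15=508 → min 508.
Top-level splits: k=1: (M1..M1)·(M2..M5) → 0+508+8·10·15 = 1708; k=2: (M1..M2)·(M3..M5) → 640+288+8·8·15 = 1888; k=3: (M1..M3)·(M4..M5) → 480+90+8·3·15 = 930; k=4: (M1..M4)·(M5..M5) → 368+0+8·2·15 = 608.
Best split is after M4, i.e. k = 4.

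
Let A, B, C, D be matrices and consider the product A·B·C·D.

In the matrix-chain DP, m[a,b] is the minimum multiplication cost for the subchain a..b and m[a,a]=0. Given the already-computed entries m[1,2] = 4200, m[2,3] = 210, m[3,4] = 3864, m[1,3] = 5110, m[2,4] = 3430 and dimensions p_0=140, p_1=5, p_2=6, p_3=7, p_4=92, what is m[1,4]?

m[1,4] = min over k∈[1,3] of m[1,k]+m[k+1,4]+p_{0}·p_k·p_{4}.
k=1: 0 + 3430 + 140·5·92 = 67830; k=2: 4200 + 3864 + 140·6·92 = 85344; k=3: 5110 + 0 + 140·7·92 = 95270.
Minimum: 67830 at k=1.

67830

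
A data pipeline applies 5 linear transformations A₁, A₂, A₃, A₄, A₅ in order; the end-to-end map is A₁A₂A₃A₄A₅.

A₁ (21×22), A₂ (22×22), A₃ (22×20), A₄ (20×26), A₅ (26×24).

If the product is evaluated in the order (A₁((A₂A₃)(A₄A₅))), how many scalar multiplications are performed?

(A₂A₃): 22×22 by 22×20 → 22×20, cost 22·22·20 = 9680
(A₄A₅): 20×26 by 26×24 → 20×24, cost 20·26·24 = 12480
((A₂A₃)(A₄A₅)): 22×20 by 20×24 → 22×24, cost 22·20·24 = 10560; cumulative 32720
(A₁((A₂A₃)(A₄A₅))): 21×22 by 22×24 → 21×24, cost 21·22·24 = 11088; cumulative 43808
Total: 43808 scalar multiplications.

43808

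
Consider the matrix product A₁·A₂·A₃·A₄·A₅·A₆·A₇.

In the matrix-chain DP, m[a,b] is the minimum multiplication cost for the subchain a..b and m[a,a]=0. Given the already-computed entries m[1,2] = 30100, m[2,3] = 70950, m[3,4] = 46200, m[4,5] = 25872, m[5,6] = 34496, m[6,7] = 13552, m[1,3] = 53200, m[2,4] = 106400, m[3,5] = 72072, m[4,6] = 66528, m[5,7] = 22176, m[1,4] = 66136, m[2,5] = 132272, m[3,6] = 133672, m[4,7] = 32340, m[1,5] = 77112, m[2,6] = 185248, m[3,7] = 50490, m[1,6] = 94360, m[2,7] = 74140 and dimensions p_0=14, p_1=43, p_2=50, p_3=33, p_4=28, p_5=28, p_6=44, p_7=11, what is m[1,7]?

80762

m[1,7] = min over k∈[1,6] of m[1,k]+m[k+1,7]+p_{0}·p_k·p_{7}.
k=1: 0 + 74140 + 14·43·11 = 80762; k=2: 30100 + 50490 + 14·50·11 = 88290; k=3: 53200 + 32340 + 14·33·11 = 90622; k=4: 66136 + 22176 + 14·28·11 = 92624; k=5: 77112 + 13552 + 14·28·11 = 94976; k=6: 94360 + 0 + 14·44·11 = 101136.
Minimum: 80762 at k=1.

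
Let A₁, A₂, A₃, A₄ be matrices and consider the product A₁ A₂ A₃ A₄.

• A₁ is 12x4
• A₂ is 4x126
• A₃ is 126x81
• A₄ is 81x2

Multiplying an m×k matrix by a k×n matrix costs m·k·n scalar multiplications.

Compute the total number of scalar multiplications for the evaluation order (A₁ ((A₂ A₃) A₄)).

(A₂ A₃): 4×126 by 126×81 → 4×81, cost 4·126·81 = 40824
((A₂ A₃) A₄): 4×81 by 81×2 → 4×2, cost 4·81·2 = 648; cumulative 41472
(A₁ ((A₂ A₃) A₄)): 12×4 by 4×2 → 12×2, cost 12·4·2 = 96; cumulative 41568
Total: 41568 scalar multiplications.

41568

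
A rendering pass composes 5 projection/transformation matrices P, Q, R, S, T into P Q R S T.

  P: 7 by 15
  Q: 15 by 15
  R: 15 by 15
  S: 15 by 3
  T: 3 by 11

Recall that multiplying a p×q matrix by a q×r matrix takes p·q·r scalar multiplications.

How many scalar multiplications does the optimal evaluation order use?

Adjacent pairs: PQ = 7·15·15 = 1575; QR = 15·15·15 = 3375; RS = 15·15·3 = 675; ST = 15·3·11 = 495.
Length 3: P..R: k=1: 0+3375+7·15·15=4950; k=2: 1575+0+7·15·15=3150 → min 3150 | Q..S: k=2: 0+675+15·15·3=1350; k=3: 3375+0+15·15·3=4050 → min 1350 | R..T: k=3: 0+495+15·15·11=2970; k=4: 675+0+15·3·11=1170 → min 1170.
Length 4: P..S: k=1: 0+1350+7·15·3=1665; k=2: 1575+675+7·15·3=2565; k=3: 3150+0+7·15·3=3465 → min 1665 | Q..T: k=2: 0+1170+15·15·11=3645; k=3: 3375+495+15·15·11=6345; k=4: 1350+0+15·3·11=1845 → min 1845.
Length 5: P..T: k=1: 0+1845+7·15·11=3000; k=2: 1575+1170+7·15·11=3900; k=3: 3150+495+7·15·11=4800; k=4: 1665+0+7·3·11=1896 → min 1896.
Optimal order: ((P (Q (R S))) T) with cost 1896.

1896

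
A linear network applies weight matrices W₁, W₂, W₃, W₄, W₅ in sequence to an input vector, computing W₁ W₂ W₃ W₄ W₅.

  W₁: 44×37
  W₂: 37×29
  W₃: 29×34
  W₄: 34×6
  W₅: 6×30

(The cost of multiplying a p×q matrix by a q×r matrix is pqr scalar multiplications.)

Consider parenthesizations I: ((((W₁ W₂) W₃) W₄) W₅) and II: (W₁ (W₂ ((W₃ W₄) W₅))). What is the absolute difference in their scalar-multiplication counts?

15326

Order I = ((((W₁ W₂) W₃) W₄) W₅): (W₁ W₂): 44×37 by 37×29 → 44×29, cost 44·37·29 = 47212; ((W₁ W₂) W₃): 44×29 by 29×34 → 44×34, cost 44·29·34 = 43384; cumulative 90596; (((W₁ W₂) W₃) W₄): 44×34 by 34×6 → 44×6, cost 44·34·6 = 8976; cumulative 99572; ((((W₁ W₂) W₃) W₄) W₅): 44×6 by 6×30 → 44×30, cost 44·6·30 = 7920; cumulative 107492. Total 107492.
Order II = (W₁ (W₂ ((W₃ W₄) W₅))): (W₃ W₄): 29×34 by 34×6 → 29×6, cost 29·34·6 = 5916; ((W₃ W₄) W₅): 29×6 by 6×30 → 29×30, cost 29·6·30 = 5220; cumulative 11136; (W₂ ((W₃ W₄) W₅)): 37×29 by 29×30 → 37×30, cost 37·29·30 = 32190; cumulative 43326; (W₁ (W₂ ((W₃ W₄) W₅))): 44×37 by 37×30 → 44×30, cost 44·37·30 = 48840; cumulative 92166. Total 92166.
Difference: |107492 − 92166| = 15326.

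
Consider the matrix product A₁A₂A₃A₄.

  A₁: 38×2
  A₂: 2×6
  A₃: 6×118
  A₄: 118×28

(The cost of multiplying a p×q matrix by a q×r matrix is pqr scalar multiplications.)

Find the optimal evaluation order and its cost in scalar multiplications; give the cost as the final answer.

10152

Adjacent pairs: A₁A₂ = 38·2·6 = 456; A₂A₃ = 2·6·118 = 1416; A₃A₄ = 6·118·28 = 19824.
Length 3: A₁..A₃: k=1: 0+1416+38·2·118=10384; k=2: 456+0+38·6·118=27360 → min 10384 | A₂..A₄: k=2: 0+19824+2·6·28=20160; k=3: 1416+0+2·118·28=8024 → min 8024.
Length 4: A₁..A₄: k=1: 0+8024+38·2·28=10152; k=2: 456+19824+38·6·28=26664; k=3: 10384+0+38·118·28=135936 → min 10152.
Optimal parenthesization: (A₁((A₂A₃)A₄)) with cost 10152.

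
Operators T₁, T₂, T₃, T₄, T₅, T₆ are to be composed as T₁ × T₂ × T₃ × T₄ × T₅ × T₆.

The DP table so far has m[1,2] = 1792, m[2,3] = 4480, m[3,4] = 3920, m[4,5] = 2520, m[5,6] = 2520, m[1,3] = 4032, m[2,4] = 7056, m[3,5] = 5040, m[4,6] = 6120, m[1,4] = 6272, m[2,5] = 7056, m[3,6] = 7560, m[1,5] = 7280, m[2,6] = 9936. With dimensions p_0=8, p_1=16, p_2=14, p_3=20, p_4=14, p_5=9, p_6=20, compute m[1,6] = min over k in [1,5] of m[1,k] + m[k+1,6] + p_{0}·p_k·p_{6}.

8720

m[1,6] = min over k∈[1,5] of m[1,k]+m[k+1,6]+p_{0}·p_k·p_{6}.
k=1: 0 + 9936 + 8·16·20 = 12496; k=2: 1792 + 7560 + 8·14·20 = 11592; k=3: 4032 + 6120 + 8·20·20 = 13352; k=4: 6272 + 2520 + 8·14·20 = 11032; k=5: 7280 + 0 + 8·9·20 = 8720.
Minimum: 8720 at k=5.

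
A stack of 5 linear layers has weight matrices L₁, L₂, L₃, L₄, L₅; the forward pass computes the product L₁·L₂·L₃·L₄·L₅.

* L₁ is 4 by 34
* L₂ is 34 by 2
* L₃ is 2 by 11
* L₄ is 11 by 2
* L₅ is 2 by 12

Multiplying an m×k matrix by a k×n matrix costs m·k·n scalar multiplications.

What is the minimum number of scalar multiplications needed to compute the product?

428

Adjacent pairs: L₁L₂ = 4·34·2 = 272; L₂L₃ = 34·2·11 = 748; L₃L₄ = 2·11·2 = 44; L₄L₅ = 11·2·12 = 264.
Length 3: L₁..L₃: k=1: 0+748+4·34·11=2244; k=2: 272+0+4·2·11=360 → min 360 | L₂..L₄: k=2: 0+44+34·2·2=180; k=3: 748+0+34·11·2=1496 → min 180 | L₃..L₅: k=3: 0+264+2·11·12=528; k=4: 44+0+2·2·12=92 → min 92.
Length 4: L₁..L₄: k=1: 0+180+4·34·2=452; k=2: 272+44+4·2·2=332; k=3: 360+0+4·11·2=448 → min 332 | L₂..L₅: k=2: 0+92+34·2·12=908; k=3: 748+264+34·11·12=5500; k=4: 180+0+34·2·12=996 → min 908.
Length 5: L₁..L₅: k=1: 0+908+4·34·12=2540; k=2: 272+92+4·2·12=460; k=3: 360+264+4·11·12=1152; k=4: 332+0+4·2·12=428 → min 428.
Optimal order: (((L₁·L₂)·(L₃·L₄))·L₅) with cost 428.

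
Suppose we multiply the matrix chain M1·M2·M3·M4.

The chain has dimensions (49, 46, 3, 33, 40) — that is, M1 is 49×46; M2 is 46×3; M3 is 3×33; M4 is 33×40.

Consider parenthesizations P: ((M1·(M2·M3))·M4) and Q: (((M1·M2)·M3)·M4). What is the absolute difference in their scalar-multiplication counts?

67323

Order P = ((M1·(M2·M3))·M4): (M2·M3): 46×3 by 3×33 → 46×33, cost 46·3·33 = 4554; (M1·(M2·M3)): 49×46 by 46×33 → 49×33, cost 49·46·33 = 74382; cumulative 78936; ((M1·(M2·M3))·M4): 49×33 by 33×40 → 49×40, cost 49·33·40 = 64680; cumulative 143616. Total 143616.
Order Q = (((M1·M2)·M3)·M4): (M1·M2): 49×46 by 46×3 → 49×3, cost 49·46·3 = 6762; ((M1·M2)·M3): 49×3 by 3×33 → 49×33, cost 49·3·33 = 4851; cumulative 11613; (((M1·M2)·M3)·M4): 49×33 by 33×40 → 49×40, cost 49·33·40 = 64680; cumulative 76293. Total 76293.
Difference: |143616 − 76293| = 67323.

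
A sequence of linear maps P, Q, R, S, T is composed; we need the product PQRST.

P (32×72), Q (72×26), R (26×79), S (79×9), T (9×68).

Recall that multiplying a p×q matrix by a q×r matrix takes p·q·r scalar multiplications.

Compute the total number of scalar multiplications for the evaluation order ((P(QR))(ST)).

(QR): 72×26 by 26×79 → 72×79, cost 72·26·79 = 147888
(P(QR)): 32×72 by 72×79 → 32×79, cost 32·72·79 = 182016; cumulative 329904
(ST): 79×9 by 9×68 → 79×68, cost 79·9·68 = 48348
((P(QR))(ST)): 32×79 by 79×68 → 32×68, cost 32·79·68 = 171904; cumulative 550156
Total: 550156 scalar multiplications.

550156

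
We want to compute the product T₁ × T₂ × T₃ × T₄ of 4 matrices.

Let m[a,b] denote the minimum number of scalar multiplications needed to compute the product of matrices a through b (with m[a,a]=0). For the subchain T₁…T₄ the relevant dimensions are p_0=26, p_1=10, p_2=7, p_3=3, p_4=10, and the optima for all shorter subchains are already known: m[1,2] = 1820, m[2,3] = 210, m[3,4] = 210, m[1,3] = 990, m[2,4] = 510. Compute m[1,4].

m[1,4] = min over k∈[1,3] of m[1,k]+m[k+1,4]+p_{0}·p_k·p_{4}.
k=1: 0 + 510 + 26·10·10 = 3110; k=2: 1820 + 210 + 26·7·10 = 3850; k=3: 990 + 0 + 26·3·10 = 1770.
Minimum: 1770 at k=3.

1770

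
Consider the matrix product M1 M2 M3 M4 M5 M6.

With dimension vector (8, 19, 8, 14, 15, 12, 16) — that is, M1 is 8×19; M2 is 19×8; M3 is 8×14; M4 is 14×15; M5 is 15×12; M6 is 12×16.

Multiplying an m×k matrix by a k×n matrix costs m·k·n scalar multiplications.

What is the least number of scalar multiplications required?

6640

Adjacent pairs: M1M2 = 8·19·8 = 1216; M2M3 = 19·8·14 = 2128; M3M4 = 8·14·15 = 1680; M4M5 = 14·15·12 = 2520; M5M6 = 15·12·16 = 2880.
Length 3: M1..M3: k=1: 0+2128+8·19·14=4256; k=2: 1216+0+8·8·14=2112 → min 2112 | M2..M4: k=2: 0+1680+19·8·15=3960; k=3: 2128+0+19·14·15=6118 → min 3960 | M3..M5: k=3: 0+2520+8·14·12=3864; k=4: 1680+0+8·15·12=3120 → min 3120 | M4..M6: k=4: 0+2880+14·15·16=6240; k=5: 2520+0+14·12·16=5208 → min 5208.
Length 4: M1..M4: k=1: 0+3960+8·19·15=6240; k=2: 1216+1680+8·8·15=3856; k=3: 2112+0+8·14·15=3792 → min 3792 | M2..M5: k=2: 0+3120+19·8·12=4944; k=3: 2128+2520+19·14·12=7840; k=4: 3960+0+19·15·12=7380 → min 4944 | M3..M6: k=3: 0+5208+8·14·16=7000; k=4: 1680+2880+8·15·16=6480; k=5: 3120+0+8·12·16=4656 → min 4656.
Length 5: M1..M5: k=1: 0+4944+8·19·12=6768; k=2: 1216+3120+8·8·12=5104; k=3: 2112+2520+8·14·12=5976; k=4: 3792+0+8·15·12=5232 → min 5104 | M2..M6: k=2: 0+4656+19·8·16=7088; k=3: 2128+5208+19·14·16=11592; k=4: 3960+2880+19·15·16=11400; k=5: 4944+0+19·12·16=8592 → min 7088.
Length 6: M1..M6: k=1: 0+7088+8·19·16=9520; k=2: 1216+4656+8·8·16=6896; k=3: 2112+5208+8·14·16=9112; k=4: 3792+2880+8·15·16=8592; k=5: 5104+0+8·12·16=6640 → min 6640.
Optimal order: (((M1 M2) ((M3 M4) M5)) M6) with cost 6640.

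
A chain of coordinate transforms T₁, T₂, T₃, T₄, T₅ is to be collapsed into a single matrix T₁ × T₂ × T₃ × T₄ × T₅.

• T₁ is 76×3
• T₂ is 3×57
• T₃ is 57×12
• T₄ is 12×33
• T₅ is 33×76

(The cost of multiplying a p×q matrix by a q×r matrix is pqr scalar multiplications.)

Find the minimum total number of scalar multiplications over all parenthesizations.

28092

Adjacent pairs: T₁T₂ = 76·3·57 = 12996; T₂T₃ = 3·57·12 = 2052; T₃T₄ = 57·12·33 = 22572; T₄T₅ = 12·33·76 = 30096.
Length 3: T₁..T₃: k=1: 0+2052+76·3·12=4788; k=2: 12996+0+76·57·12=64980 → min 4788 | T₂..T₄: k=2: 0+22572+3·57·33=28215; k=3: 2052+0+3·12·33=3240 → min 3240 | T₃..T₅: k=3: 0+30096+57·12·76=82080; k=4: 22572+0+57·33·76=165528 → min 82080.
Length 4: T₁..T₄: k=1: 0+3240+76·3·33=10764; k=2: 12996+22572+76·57·33=178524; k=3: 4788+0+76·12·33=34884 → min 10764 | T₂..T₅: k=2: 0+82080+3·57·76=95076; k=3: 2052+30096+3·12·76=34884; k=4: 3240+0+3·33·76=10764 → min 10764.
Length 5: T₁..T₅: k=1: 0+10764+76·3·76=28092; k=2: 12996+82080+76·57·76=424308; k=3: 4788+30096+76·12·76=104196; k=4: 10764+0+76·33·76=201372 → min 28092.
Optimal order: (T₁ × (((T₂ × T₃) × T₄) × T₅)) with cost 28092.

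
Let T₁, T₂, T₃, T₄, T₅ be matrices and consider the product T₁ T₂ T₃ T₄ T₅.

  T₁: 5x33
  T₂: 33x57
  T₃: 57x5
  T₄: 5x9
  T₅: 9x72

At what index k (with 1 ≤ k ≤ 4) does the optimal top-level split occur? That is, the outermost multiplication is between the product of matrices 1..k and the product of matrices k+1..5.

4

Adjacent pairs: T₁T₂ = 5·33·57 = 9405; T₂T₃ = 33·57·5 = 9405; T₃T₄ = 57·5·9 = 2565; T₄T₅ = 5·9·72 = 3240.
Length 3: T₁..T₃: k=1: 0+9405+5·33·5=10230; k=2: 9405+0+5·57·5=10830 → min 10230 | T₂..T₄: k=2: 0+2565+33·57·9=19494; k=3: 9405+0+33·5·9=10890 → min 10890 | T₃..T₅: k=3: 0+3240+57·5·72=23760; k=4: 2565+0+57·9·72=39501 → min 23760.
Length 4: T₁..T₄: k=1: 0+10890+5·33·9=12375; k=2: 9405+2565+5·57·9=14535; k=3: 10230+0+5·5·9=10455 → min 10455 | T₂..T₅: k=2: 0+23760+33·57·72=159192; k=3: 9405+3240+33·5·72=24525; k=4: 10890+0+33·9·72=32274 → min 24525.
Top-level splits: k=1: (T₁..T₁)·(T₂..T₅) → 0+24525+5·33·72 = 36405; k=2: (T₁..T₂)·(T₃..T₅) → 9405+23760+5·57·72 = 53685; k=3: (T₁..T₃)·(T₄..T₅) → 10230+3240+5·5·72 = 15270; k=4: (T₁..T₄)·(T₅..T₅) → 10455+0+5·9·72 = 13695.
Best split is after T₄, i.e. k = 4.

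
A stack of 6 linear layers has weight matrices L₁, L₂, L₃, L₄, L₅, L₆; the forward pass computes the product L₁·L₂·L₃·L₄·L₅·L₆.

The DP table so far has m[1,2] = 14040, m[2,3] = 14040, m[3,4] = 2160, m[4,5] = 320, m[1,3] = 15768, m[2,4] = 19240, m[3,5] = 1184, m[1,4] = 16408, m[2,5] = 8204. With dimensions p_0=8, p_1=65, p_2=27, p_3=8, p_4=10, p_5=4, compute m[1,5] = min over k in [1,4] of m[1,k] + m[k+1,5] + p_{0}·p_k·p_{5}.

m[1,5] = min over k∈[1,4] of m[1,k]+m[k+1,5]+p_{0}·p_k·p_{5}.
k=1: 0 + 8204 + 8·65·4 = 10284; k=2: 14040 + 1184 + 8·27·4 = 16088; k=3: 15768 + 320 + 8·8·4 = 16344; k=4: 16408 + 0 + 8·10·4 = 16728.
Minimum: 10284 at k=1.

10284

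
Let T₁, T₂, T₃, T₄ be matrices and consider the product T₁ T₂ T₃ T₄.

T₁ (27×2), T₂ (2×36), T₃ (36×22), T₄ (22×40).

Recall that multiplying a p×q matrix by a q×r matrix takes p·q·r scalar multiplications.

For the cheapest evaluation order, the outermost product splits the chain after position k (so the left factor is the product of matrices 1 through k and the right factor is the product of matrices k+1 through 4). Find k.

1

Adjacent pairs: T₁T₂ = 27·2·36 = 1944; T₂T₃ = 2·36·22 = 1584; T₃T₄ = 36·22·40 = 31680.
Length 3: T₁..T₃: k=1: 0+1584+27·2·22=2772; k=2: 1944+0+27·36·22=23328 → min 2772 | T₂..T₄: k=2: 0+31680+2·36·40=34560; k=3: 1584+0+2·22·40=3344 → min 3344.
Top-level splits: k=1: (T₁..T₁)·(T₂..T₄) → 0+3344+27·2·40 = 5504; k=2: (T₁..T₂)·(T₃..T₄) → 1944+31680+27·36·40 = 72504; k=3: (T₁..T₃)·(T₄..T₄) → 2772+0+27·22·40 = 26532.
Best split is after T₁, i.e. k = 1.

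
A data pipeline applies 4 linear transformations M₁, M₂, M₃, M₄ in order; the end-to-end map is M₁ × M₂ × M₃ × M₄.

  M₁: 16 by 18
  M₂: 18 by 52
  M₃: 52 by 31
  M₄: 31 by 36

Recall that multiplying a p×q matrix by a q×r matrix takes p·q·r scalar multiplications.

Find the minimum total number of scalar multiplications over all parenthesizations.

55800

Adjacent pairs: M₁M₂ = 16·18·52 = 14976; M₂M₃ = 18·52·31 = 29016; M₃M₄ = 52·31·36 = 58032.
Length 3: M₁..M₃: k=1: 0+29016+16·18·31=37944; k=2: 14976+0+16·52·31=40768 → min 37944 | M₂..M₄: k=2: 0+58032+18·52·36=91728; k=3: 29016+0+18·31·36=49104 → min 49104.
Length 4: M₁..M₄: k=1: 0+49104+16·18·36=59472; k=2: 14976+58032+16·52·36=102960; k=3: 37944+0+16·31·36=55800 → min 55800.
Optimal order: ((M₁ × (M₂ × M₃)) × M₄) with cost 55800.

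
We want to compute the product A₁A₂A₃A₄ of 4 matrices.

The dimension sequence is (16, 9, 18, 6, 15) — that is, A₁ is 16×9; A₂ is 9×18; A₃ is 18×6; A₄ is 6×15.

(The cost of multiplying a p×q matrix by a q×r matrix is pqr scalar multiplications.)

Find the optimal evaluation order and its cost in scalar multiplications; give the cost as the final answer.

3276

Adjacent pairs: A₁A₂ = 16·9·18 = 2592; A₂A₃ = 9·18·6 = 972; A₃A₄ = 18·6·15 = 1620.
Length 3: A₁..A₃: k=1: 0+972+16·9·6=1836; k=2: 2592+0+16·18·6=4320 → min 1836 | A₂..A₄: k=2: 0+1620+9·18·15=4050; k=3: 972+0+9·6·15=1782 → min 1782.
Length 4: A₁..A₄: k=1: 0+1782+16·9·15=3942; k=2: 2592+1620+16·18·15=8532; k=3: 1836+0+16·6·15=3276 → min 3276.
Optimal parenthesization: ((A₁(A₂A₃))A₄) with cost 3276.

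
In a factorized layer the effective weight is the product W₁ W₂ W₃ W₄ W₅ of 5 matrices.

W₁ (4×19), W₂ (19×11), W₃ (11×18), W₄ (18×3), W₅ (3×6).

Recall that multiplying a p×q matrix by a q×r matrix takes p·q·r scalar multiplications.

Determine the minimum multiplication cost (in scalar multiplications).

Adjacent pairs: W₁W₂ = 4·19·11 = 836; W₂W₃ = 19·11·18 = 3762; W₃W₄ = 11·18·3 = 594; W₄W₅ = 18·3·6 = 324.
Length 3: W₁..W₃: k=1: 0+3762+4·19·18=5130; k=2: 836+0+4·11·18=1628 → min 1628 | W₂..W₄: k=2: 0+594+19·11·3=1221; k=3: 3762+0+19·18·3=4788 → min 1221 | W₃..W₅: k=3: 0+324+11·18·6=1512; k=4: 594+0+11·3·6=792 → min 792.
Length 4: W₁..W₄: k=1: 0+1221+4·19·3=1449; k=2: 836+594+4·11·3=1562; k=3: 1628+0+4·18·3=1844 → min 1449 | W₂..W₅: k=2: 0+792+19·11·6=2046; k=3: 3762+324+19·18·6=6138; k=4: 1221+0+19·3·6=1563 → min 1563.
Length 5: W₁..W₅: k=1: 0+1563+4·19·6=2019; k=2: 836+792+4·11·6=1892; k=3: 1628+324+4·18·6=2384; k=4: 1449+0+4·3·6=1521 → min 1521.
Optimal order: ((W₁ (W₂ (W₃ W₄))) W₅) with cost 1521.

1521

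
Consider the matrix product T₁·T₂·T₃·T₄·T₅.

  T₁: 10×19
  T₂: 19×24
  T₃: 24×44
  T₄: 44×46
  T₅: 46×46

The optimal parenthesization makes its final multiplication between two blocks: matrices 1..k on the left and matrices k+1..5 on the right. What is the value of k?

4

Adjacent pairs: T₁T₂ = 10·19·24 = 4560; T₂T₃ = 19·24·44 = 20064; T₃T₄ = 24·44·46 = 48576; T₄T₅ = 44·46·46 = 93104.
Length 3: T₁..T₃: k=1: 0+20064+10·19·44=28424; k=2: 4560+0+10·24·44=15120 → min 15120 | T₂..T₄: k=2: 0+48576+19·24·46=69552; k=3: 20064+0+19·44·46=58520 → min 58520 | T₃..T₅: k=3: 0+93104+24·44·46=141680; k=4: 48576+0+24·46·46=99360 → min 99360.
Length 4: T₁..T₄: k=1: 0+58520+10·19·46=67260; k=2: 4560+48576+10·24·46=64176; k=3: 15120+0+10·44·46=35360 → min 35360 | T₂..T₅: k=2: 0+99360+19·24·46=120336; k=3: 20064+93104+19·44·46=151624; k=4: 58520+0+19·46·46=98724 → min 98724.
Top-level splits: k=1: (T₁..T₁)·(T₂..T₅) → 0+98724+10·19·46 = 107464; k=2: (T₁..T₂)·(T₃..T₅) → 4560+99360+10·24·46 = 114960; k=3: (T₁..T₃)·(T₄..T₅) → 15120+93104+10·44·46 = 128464; k=4: (T₁..T₄)·(T₅..T₅) → 35360+0+10·46·46 = 56520.
Best split is after T₄, i.e. k = 4.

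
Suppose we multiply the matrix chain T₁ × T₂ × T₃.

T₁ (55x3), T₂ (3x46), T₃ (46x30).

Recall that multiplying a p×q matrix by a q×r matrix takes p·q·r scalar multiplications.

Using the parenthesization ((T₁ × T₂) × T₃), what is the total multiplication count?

83490

(T₁ × T₂): 55×3 by 3×46 → 55×46, cost 55·3·46 = 7590
((T₁ × T₂) × T₃): 55×46 by 46×30 → 55×30, cost 55·46·30 = 75900; cumulative 83490
Total: 83490 scalar multiplications.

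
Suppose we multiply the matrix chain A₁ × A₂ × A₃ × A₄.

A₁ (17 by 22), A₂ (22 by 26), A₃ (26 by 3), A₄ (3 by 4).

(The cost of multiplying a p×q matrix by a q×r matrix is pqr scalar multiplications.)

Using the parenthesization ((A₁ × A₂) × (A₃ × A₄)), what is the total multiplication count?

(A₁ × A₂): 17×22 by 22×26 → 17×26, cost 17·22·26 = 9724
(A₃ × A₄): 26×3 by 3×4 → 26×4, cost 26·3·4 = 312
((A₁ × A₂) × (A₃ × A₄)): 17×26 by 26×4 → 17×4, cost 17·26·4 = 1768; cumulative 11804
Total: 11804 scalar multiplications.

11804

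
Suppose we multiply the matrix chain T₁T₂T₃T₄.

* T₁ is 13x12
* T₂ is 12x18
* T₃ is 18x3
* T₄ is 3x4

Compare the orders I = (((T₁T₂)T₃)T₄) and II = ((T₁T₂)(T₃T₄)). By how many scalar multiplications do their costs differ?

294

Order I = (((T₁T₂)T₃)T₄): (T₁T₂): 13×12 by 12×18 → 13×18, cost 13·12·18 = 2808; ((T₁T₂)T₃): 13×18 by 18×3 → 13×3, cost 13·18·3 = 702; cumulative 3510; (((T₁T₂)T₃)T₄): 13×3 by 3×4 → 13×4, cost 13·3·4 = 156; cumulative 3666. Total 3666.
Order II = ((T₁T₂)(T₃T₄)): (T₁T₂): 13×12 by 12×18 → 13×18, cost 13·12·18 = 2808; (T₃T₄): 18×3 by 3×4 → 18×4, cost 18·3·4 = 216; ((T₁T₂)(T₃T₄)): 13×18 by 18×4 → 13×4, cost 13·18·4 = 936; cumulative 3960. Total 3960.
Difference: |3666 − 3960| = 294.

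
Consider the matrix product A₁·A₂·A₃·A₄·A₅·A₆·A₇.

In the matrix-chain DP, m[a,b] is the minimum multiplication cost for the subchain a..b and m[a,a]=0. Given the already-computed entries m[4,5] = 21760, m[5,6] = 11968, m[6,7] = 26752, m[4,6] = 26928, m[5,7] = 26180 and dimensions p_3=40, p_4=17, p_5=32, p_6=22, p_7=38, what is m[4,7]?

m[4,7] = min over k∈[4,6] of m[4,k]+m[k+1,7]+p_{3}·p_k·p_{7}.
k=4: 0 + 26180 + 40·17·38 = 52020; k=5: 21760 + 26752 + 40·32·38 = 97152; k=6: 26928 + 0 + 40·22·38 = 60368.
Minimum: 52020 at k=4.

52020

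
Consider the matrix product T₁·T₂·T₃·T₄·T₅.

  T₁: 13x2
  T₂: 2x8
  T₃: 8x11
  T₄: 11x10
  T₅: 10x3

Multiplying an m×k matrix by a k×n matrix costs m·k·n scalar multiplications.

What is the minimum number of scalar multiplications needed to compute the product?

Adjacent pairs: T₁T₂ = 13·2·8 = 208; T₂T₃ = 2·8·11 = 176; T₃T₄ = 8·11·10 = 880; T₄T₅ = 11·10·3 = 330.
Length 3: T₁..T₃: k=1: 0+176+13·2·11=462; k=2: 208+0+13·8·11=1352 → min 462 | T₂..T₄: k=2: 0+880+2·8·10=1040; k=3: 176+0+2·11·10=396 → min 396 | T₃..T₅: k=3: 0+330+8·11·3=594; k=4: 880+0+8·10·3=1120 → min 594.
Length 4: T₁..T₄: k=1: 0+396+13·2·10=656; k=2: 208+880+13·8·10=2128; k=3: 462+0+13·11·10=1892 → min 656 | T₂..T₅: k=2: 0+594+2·8·3=642; k=3: 176+330+2·11·3=572; k=4: 396+0+2·10·3=456 → min 456.
Length 5: T₁..T₅: k=1: 0+456+13·2·3=534; k=2: 208+594+13·8·3=1114; k=3: 462+330+13·11·3=1221; k=4: 656+0+13·10·3=1046 → min 534.
Optimal order: (T₁·(((T₂·T₃)·T₄)·T₅)) with cost 534.

534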